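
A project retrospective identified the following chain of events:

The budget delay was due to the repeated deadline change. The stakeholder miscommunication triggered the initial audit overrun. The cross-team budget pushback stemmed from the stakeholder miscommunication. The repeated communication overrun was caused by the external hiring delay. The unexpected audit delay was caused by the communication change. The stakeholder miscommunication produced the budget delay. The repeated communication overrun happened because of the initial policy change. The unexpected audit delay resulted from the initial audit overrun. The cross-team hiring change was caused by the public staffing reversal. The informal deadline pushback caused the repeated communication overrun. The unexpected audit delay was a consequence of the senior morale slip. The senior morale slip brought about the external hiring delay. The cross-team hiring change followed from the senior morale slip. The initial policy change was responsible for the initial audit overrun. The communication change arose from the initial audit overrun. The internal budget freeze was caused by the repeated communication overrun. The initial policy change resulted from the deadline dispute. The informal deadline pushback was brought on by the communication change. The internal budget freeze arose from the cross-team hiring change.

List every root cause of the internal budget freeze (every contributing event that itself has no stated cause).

Tracing upstream from the internal budget freeze: the internal budget freeze ← the repeated communication overrun ← the informal deadline pushback ← the communication change ← the initial audit overrun ← the stakeholder miscommunication.
A separate upstream branch: the internal budget freeze ← the repeated communication overrun ← the initial policy change ← the deadline dispute.
A separate upstream branch: the internal budget freeze ← the cross-team hiring change ← the senior morale slip.
A separate upstream branch: the internal budget freeze ← the cross-team hiring change ← the public staffing reversal.
Each of those chain origins has no stated cause.

the deadline dispute, the public staffing reversal, the senior morale slip, the stakeholder miscommunication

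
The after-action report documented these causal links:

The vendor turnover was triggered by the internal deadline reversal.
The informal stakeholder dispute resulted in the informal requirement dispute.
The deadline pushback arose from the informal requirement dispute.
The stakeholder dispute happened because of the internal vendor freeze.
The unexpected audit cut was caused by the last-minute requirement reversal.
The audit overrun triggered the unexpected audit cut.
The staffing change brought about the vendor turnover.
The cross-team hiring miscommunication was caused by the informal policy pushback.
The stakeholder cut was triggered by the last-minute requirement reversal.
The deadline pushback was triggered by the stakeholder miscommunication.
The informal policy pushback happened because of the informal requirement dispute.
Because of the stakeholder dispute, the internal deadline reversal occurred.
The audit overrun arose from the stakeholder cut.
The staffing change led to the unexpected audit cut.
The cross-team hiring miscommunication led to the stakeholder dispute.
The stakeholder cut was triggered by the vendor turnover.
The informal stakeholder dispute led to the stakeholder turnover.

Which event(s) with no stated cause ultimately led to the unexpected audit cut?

the informal stakeholder dispute, the internal vendor freeze, the last-minute requirement reversal, the staffing change

Tracing upstream from the unexpected audit cut: the unexpected audit cut ← the audit overrun ← the stakeholder cut ← the vendor turnover ← the internal deadline reversal ← the stakeholder dispute ← the cross-team hiring miscommunication ← the informal policy pushback ← the informal requirement dispute ← the informal stakeholder dispute.
A separate upstream branch: the unexpected audit cut ← the audit overrun ← the stakeholder cut ← the vendor turnover ← the internal deadline reversal ← the stakeholder dispute ← the internal vendor freeze.
A separate upstream branch: the unexpected audit cut ← the last-minute requirement reversal.
A separate upstream branch: the unexpected audit cut ← the staffing change.
Each of those chain origins has no stated cause.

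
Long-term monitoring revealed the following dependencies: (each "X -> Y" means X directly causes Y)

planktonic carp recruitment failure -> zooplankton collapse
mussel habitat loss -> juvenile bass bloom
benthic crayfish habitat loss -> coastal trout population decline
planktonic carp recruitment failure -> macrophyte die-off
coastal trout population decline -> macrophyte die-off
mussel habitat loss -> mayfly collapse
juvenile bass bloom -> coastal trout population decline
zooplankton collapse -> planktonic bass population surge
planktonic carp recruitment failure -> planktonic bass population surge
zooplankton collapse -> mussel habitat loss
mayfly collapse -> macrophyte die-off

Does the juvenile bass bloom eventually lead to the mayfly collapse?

No

The juvenile bass bloom leads to the coastal trout population decline, the macrophyte die-off; the mayfly collapse is not among them.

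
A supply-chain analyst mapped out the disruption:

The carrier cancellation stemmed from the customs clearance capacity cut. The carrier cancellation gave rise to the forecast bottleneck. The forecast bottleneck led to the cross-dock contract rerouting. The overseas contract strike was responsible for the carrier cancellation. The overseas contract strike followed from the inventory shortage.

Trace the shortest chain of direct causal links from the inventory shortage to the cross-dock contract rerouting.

the inventory shortage → the overseas contract strike → the carrier cancellation → the forecast bottleneck → the cross-dock contract rerouting

the inventory shortage → the overseas contract strike
the overseas contract strike → the carrier cancellation
the carrier cancellation → the forecast bottleneck
the forecast bottleneck → the cross-dock contract rerouting
Length: 4 steps.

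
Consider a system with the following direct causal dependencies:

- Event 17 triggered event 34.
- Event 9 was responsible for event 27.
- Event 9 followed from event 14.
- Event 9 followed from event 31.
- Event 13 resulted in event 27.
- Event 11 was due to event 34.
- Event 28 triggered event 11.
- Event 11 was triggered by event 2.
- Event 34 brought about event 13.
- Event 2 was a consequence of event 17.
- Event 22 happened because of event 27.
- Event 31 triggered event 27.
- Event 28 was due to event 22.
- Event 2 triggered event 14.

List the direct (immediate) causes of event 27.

Upstream contributors include event 17, event 2, event 34, event 14, but only event 13, event 31, event 9 feed directly into event 27.

event 13, event 31, event 9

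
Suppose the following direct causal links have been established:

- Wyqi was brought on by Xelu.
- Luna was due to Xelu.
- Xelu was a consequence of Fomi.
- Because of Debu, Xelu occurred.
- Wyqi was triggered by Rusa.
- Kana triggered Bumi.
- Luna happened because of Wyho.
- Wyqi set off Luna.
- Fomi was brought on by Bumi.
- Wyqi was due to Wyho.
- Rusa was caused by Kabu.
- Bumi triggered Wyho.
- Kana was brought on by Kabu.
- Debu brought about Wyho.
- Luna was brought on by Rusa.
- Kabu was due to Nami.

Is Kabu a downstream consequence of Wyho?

No

Wyho leads to Wyqi, Luna; Kabu is not among them.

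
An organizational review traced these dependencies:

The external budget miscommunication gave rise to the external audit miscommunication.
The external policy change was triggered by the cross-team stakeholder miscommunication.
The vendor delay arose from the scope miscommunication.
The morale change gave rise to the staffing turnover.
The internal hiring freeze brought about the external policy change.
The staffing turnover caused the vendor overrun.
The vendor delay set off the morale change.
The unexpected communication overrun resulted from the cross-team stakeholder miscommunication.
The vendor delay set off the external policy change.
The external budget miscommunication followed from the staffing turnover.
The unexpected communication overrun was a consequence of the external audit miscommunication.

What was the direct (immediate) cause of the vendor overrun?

the staffing turnover

Upstream contributors include the scope miscommunication, the vendor delay, the morale change, but only the staffing turnover feeds directly into the vendor overrun.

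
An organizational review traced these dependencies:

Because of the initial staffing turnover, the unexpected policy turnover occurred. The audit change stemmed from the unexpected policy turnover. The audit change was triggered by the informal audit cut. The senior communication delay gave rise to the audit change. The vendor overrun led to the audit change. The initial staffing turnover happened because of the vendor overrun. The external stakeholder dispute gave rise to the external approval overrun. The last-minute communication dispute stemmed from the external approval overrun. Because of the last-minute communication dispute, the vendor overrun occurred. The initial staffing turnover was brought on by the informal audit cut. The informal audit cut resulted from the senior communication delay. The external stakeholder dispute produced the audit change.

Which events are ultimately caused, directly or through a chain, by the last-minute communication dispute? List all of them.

Direct effects: the vendor overrun.
2 steps out: the initial staffing turnover, the audit change.
3 steps out: the unexpected policy turnover.
Not reachable from it: the external stakeholder dispute, the senior communication delay, the external approval overrun, the informal audit cut.

the audit change, the initial staffing turnover, the unexpected policy turnover, the vendor overrun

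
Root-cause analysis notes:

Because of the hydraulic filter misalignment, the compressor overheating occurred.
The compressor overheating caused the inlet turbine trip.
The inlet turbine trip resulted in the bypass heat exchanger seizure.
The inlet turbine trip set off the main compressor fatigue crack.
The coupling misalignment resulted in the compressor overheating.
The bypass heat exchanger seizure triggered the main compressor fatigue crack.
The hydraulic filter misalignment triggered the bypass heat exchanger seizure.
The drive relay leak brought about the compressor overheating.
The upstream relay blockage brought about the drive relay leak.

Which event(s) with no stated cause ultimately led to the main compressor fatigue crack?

the coupling misalignment, the hydraulic filter misalignment, the upstream relay blockage

Tracing upstream from the main compressor fatigue crack: the main compressor fatigue crack ← the inlet turbine trip ← the compressor overheating ← the drive relay leak ← the upstream relay blockage.
A separate upstream branch: the main compressor fatigue crack ← the bypass heat exchanger seizure ← the hydraulic filter misalignment.
A separate upstream branch: the main compressor fatigue crack ← the inlet turbine trip ← the compressor overheating ← the coupling misalignment.
Each of those chain origins has no stated cause.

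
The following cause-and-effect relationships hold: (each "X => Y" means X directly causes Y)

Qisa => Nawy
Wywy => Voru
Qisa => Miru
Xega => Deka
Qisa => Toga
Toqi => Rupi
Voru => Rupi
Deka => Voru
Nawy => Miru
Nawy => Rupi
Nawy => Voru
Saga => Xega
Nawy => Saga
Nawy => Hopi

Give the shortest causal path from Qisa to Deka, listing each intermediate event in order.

Qisa → Nawy → Saga → Xega → Deka

Qisa → Nawy
Nawy → Saga
Saga → Xega
Xega → Deka
Length: 4 steps.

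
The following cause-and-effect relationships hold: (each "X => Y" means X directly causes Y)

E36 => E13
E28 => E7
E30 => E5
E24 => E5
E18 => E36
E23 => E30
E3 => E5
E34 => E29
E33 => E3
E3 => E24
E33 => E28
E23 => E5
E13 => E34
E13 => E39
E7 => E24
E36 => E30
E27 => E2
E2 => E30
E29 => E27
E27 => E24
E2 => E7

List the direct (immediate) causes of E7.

Upstream contributors include E18, E36, E13, E33, E34, E29, E27, but only E2, E28 feed directly into E7.

E2, E28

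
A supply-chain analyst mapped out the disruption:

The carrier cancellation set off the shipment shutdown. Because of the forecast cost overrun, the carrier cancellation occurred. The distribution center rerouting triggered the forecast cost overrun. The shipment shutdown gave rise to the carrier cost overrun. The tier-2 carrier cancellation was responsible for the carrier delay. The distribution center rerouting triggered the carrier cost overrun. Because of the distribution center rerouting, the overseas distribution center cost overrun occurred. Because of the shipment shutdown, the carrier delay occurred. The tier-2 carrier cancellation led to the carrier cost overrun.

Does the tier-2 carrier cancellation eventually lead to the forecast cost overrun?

The tier-2 carrier cancellation leads to the carrier cost overrun, the carrier delay; the forecast cost overrun is not among them.

No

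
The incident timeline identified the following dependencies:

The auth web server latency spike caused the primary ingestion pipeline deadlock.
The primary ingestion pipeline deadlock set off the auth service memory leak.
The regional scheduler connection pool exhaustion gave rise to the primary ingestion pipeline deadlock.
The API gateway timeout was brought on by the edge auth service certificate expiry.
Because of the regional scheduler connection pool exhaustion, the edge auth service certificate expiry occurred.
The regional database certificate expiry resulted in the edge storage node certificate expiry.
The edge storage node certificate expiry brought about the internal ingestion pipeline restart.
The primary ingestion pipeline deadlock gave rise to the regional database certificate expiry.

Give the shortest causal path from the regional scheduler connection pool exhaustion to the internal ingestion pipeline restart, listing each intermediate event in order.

the regional scheduler connection pool exhaustion → the primary ingestion pipeline deadlock → the regional database certificate expiry → the edge storage node certificate expiry → the internal ingestion pipeline restart

the regional scheduler connection pool exhaustion → the primary ingestion pipeline deadlock
the primary ingestion pipeline deadlock → the regional database certificate expiry
the regional database certificate expiry → the edge storage node certificate expiry
the edge storage node certificate expiry → the internal ingestion pipeline restart
Length: 4 steps.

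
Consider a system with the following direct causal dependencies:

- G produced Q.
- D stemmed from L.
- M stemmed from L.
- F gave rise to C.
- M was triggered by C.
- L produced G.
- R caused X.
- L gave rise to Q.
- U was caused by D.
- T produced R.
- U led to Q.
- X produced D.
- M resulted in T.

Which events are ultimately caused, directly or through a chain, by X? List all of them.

D, Q, U

Direct effects: D.
2 steps out: U.
3 steps out: Q.
Not reachable from it: L, F, G, C, M, T, R.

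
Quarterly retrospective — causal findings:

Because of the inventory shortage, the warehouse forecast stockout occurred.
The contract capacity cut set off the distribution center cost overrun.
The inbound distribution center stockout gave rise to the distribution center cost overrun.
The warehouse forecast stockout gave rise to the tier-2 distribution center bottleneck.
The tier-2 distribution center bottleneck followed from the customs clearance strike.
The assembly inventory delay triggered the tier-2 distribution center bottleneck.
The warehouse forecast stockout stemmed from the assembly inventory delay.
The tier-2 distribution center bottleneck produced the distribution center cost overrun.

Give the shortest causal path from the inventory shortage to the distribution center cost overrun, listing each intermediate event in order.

the inventory shortage → the warehouse forecast stockout → the tier-2 distribution center bottleneck → the distribution center cost overrun

the inventory shortage → the warehouse forecast stockout
the warehouse forecast stockout → the tier-2 distribution center bottleneck
the tier-2 distribution center bottleneck → the distribution center cost overrun
Length: 3 steps.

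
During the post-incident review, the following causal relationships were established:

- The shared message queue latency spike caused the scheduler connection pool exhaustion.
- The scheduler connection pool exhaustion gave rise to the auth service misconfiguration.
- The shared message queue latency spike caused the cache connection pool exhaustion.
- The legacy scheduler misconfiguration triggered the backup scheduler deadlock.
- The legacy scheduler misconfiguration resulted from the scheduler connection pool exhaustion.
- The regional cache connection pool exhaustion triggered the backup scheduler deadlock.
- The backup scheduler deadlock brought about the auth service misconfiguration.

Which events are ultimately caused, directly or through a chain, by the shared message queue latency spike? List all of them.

the auth service misconfiguration, the backup scheduler deadlock, the cache connection pool exhaustion, the legacy scheduler misconfiguration, the scheduler connection pool exhaustion

Direct effects: the scheduler connection pool exhaustion, the cache connection pool exhaustion.
2 steps out: the legacy scheduler misconfiguration, the auth service misconfiguration.
3 steps out: the backup scheduler deadlock.
Not reachable from it: the regional cache connection pool exhaustion.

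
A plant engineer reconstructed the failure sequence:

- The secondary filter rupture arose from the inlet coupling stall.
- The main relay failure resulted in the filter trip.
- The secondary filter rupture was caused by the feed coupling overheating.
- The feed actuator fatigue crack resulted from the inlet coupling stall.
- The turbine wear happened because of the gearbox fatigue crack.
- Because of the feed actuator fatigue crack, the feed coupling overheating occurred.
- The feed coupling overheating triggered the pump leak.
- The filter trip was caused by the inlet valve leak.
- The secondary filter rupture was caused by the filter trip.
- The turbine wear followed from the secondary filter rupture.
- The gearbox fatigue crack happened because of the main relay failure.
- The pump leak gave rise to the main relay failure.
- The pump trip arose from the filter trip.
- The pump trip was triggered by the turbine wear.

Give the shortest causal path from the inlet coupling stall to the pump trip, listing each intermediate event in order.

the inlet coupling stall → the secondary filter rupture → the turbine wear → the pump trip

the inlet coupling stall → the secondary filter rupture
the secondary filter rupture → the turbine wear
the turbine wear → the pump trip
Length: 3 steps.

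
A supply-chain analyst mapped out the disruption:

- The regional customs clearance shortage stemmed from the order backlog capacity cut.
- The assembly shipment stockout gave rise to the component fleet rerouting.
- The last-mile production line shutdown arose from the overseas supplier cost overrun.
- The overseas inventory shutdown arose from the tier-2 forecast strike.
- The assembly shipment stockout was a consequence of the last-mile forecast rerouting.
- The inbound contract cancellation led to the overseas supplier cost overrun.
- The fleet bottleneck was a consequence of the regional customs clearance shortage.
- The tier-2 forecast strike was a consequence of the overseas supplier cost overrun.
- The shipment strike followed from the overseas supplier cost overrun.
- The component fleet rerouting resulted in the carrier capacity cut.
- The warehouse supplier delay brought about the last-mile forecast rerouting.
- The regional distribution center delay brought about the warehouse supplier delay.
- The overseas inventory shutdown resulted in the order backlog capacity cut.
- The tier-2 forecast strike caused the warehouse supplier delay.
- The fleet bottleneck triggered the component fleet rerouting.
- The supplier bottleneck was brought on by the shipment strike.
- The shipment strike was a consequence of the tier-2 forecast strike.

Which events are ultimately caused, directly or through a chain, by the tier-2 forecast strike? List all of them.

the assembly shipment stockout, the carrier capacity cut, the component fleet rerouting, the fleet bottleneck, the last-mile forecast rerouting, the order backlog capacity cut, the overseas inventory shutdown, the regional customs clearance shortage, the shipment strike, the supplier bottleneck, the warehouse supplier delay

Direct effects: the overseas inventory shutdown, the warehouse supplier delay, the shipment strike.
2 steps out: the order backlog capacity cut, the supplier bottleneck, the last-mile forecast rerouting.
3 steps out: the regional customs clearance shortage, the assembly shipment stockout.
4 steps out: the fleet bottleneck, the component fleet rerouting.
5 steps out: the carrier capacity cut.
Not reachable from it: the regional distribution center delay, the inbound contract cancellation, the overseas supplier cost overrun, the last-mile production line shutdown.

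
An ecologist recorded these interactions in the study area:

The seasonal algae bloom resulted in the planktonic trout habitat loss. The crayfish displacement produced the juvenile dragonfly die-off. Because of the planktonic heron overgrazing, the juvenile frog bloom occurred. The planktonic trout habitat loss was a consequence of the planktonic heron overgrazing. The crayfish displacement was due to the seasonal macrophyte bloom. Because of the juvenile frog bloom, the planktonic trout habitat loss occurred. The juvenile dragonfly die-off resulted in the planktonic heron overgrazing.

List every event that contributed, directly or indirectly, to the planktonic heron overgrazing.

Immediate cause of the planktonic heron overgrazing: the juvenile dragonfly die-off.
Further upstream: the seasonal macrophyte bloom, the crayfish displacement.

the crayfish displacement, the juvenile dragonfly die-off, the seasonal macrophyte bloom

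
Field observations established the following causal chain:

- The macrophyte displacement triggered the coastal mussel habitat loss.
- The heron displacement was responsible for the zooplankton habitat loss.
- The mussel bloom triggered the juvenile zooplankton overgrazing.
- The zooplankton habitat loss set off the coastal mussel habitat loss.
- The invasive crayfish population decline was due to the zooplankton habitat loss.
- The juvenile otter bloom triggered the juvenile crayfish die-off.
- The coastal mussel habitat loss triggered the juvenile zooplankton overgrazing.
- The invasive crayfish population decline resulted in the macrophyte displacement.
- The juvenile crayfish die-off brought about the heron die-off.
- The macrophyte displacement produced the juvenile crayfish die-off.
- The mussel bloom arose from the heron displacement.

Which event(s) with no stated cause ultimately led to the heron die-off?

Tracing upstream from the heron die-off: the heron die-off ← the juvenile crayfish die-off ← the macrophyte displacement ← the invasive crayfish population decline ← the zooplankton habitat loss ← the heron displacement.
A separate upstream branch: the heron die-off ← the juvenile crayfish die-off ← the juvenile otter bloom.
Each of those chain origins has no stated cause.

the heron displacement, the juvenile otter bloom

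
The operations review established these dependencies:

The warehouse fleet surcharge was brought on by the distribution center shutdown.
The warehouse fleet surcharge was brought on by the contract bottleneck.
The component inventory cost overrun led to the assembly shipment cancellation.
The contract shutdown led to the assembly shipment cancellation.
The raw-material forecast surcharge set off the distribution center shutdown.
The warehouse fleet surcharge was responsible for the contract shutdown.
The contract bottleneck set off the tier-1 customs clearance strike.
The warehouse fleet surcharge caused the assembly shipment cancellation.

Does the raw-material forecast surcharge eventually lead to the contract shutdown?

There is a causal chain: the raw-material forecast surcharge → the distribution center shutdown → the warehouse fleet surcharge → the contract shutdown.

Yes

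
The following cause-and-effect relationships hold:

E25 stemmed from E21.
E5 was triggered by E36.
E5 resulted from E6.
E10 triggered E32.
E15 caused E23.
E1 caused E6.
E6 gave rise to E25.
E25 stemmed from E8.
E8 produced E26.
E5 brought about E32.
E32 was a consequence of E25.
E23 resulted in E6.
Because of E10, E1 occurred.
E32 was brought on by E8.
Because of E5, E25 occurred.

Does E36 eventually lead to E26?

E36 leads to E5, E25, E32; E26 is not among them.

No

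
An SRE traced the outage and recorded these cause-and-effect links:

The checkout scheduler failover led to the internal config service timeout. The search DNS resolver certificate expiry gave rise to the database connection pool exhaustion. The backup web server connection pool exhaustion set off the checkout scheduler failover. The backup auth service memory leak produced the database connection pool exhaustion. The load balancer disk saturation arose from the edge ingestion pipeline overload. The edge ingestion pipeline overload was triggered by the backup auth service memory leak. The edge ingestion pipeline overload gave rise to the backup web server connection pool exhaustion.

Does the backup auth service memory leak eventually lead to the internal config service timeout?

There is a causal chain: the backup auth service memory leak → the edge ingestion pipeline overload → the backup web server connection pool exhaustion → the checkout scheduler failover → the internal config service timeout.

Yes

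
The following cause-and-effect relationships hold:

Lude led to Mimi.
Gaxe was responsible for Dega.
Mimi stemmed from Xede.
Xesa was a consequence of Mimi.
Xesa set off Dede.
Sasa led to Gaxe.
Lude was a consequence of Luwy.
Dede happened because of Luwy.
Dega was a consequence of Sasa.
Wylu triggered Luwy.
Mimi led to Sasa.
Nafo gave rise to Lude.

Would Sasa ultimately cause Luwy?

No

Sasa leads to Gaxe, Dega; Luwy is not among them.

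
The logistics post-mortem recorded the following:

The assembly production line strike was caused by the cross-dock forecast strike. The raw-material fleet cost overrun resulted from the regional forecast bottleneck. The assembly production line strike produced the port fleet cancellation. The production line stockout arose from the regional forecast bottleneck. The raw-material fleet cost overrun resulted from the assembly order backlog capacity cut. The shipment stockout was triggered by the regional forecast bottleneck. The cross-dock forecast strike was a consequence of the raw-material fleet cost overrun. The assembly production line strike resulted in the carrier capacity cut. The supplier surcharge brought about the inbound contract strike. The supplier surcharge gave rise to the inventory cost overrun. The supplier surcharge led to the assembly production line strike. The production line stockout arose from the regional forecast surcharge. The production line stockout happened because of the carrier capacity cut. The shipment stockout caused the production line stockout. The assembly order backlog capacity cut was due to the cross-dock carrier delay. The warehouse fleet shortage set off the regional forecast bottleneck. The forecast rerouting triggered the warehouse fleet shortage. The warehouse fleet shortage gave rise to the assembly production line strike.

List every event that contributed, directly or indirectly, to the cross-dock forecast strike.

Immediate cause of the cross-dock forecast strike: the raw-material fleet cost overrun.
Further upstream: the cross-dock carrier delay, the forecast rerouting, the assembly order backlog capacity cut, the warehouse fleet shortage, the regional forecast bottleneck.

the assembly order backlog capacity cut, the cross-dock carrier delay, the forecast rerouting, the raw-material fleet cost overrun, the regional forecast bottleneck, the warehouse fleet shortage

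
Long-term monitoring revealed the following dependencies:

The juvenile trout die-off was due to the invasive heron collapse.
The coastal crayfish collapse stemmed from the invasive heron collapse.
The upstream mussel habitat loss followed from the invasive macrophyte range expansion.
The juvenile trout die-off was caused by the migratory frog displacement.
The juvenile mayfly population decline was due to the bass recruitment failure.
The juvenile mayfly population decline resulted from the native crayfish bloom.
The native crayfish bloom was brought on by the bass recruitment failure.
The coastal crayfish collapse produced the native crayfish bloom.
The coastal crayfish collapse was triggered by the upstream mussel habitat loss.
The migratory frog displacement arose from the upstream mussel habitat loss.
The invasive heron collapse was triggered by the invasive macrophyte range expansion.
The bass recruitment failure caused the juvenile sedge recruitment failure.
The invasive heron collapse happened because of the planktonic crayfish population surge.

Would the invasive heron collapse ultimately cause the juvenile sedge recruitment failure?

The invasive heron collapse leads to the juvenile trout die-off, the coastal crayfish collapse, the native crayfish bloom, the juvenile mayfly population decline; the juvenile sedge recruitment failure is not among them.

No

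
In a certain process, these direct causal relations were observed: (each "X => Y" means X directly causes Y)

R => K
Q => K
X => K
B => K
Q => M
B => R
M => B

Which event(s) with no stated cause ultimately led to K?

Tracing upstream from K: K ← Q.
A separate upstream branch: K ← X.
Each of those chain origins has no stated cause.

Q, X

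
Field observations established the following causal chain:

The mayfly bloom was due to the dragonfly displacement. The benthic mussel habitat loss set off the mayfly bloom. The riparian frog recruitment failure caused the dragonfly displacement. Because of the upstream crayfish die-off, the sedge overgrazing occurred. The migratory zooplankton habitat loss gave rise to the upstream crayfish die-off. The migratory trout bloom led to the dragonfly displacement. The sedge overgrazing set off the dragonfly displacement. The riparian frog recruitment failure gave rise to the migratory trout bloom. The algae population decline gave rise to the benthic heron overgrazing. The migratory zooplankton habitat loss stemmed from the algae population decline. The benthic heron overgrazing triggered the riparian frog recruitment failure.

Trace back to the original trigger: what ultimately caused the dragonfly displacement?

Tracing upstream from the dragonfly displacement: the dragonfly displacement ← the riparian frog recruitment failure ← the benthic heron overgrazing ← the algae population decline.
The algae population decline has no stated cause, so it is the root.

the algae population decline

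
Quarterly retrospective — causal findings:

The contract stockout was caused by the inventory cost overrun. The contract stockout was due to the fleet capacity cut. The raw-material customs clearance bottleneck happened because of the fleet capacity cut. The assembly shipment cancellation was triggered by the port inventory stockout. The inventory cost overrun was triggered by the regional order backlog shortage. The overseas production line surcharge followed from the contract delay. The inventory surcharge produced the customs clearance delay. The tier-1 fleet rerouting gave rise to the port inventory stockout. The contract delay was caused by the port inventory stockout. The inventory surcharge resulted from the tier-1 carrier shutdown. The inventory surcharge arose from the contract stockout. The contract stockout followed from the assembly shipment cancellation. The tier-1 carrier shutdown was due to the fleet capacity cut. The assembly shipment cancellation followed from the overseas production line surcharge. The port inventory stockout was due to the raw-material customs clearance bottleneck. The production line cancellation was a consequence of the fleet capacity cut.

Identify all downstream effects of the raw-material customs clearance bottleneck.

the assembly shipment cancellation, the contract delay, the contract stockout, the customs clearance delay, the inventory surcharge, the overseas production line surcharge, the port inventory stockout

Direct effects: the port inventory stockout.
2 steps out: the contract delay, the assembly shipment cancellation.
3 steps out: the overseas production line surcharge, the contract stockout.
4 steps out: the inventory surcharge.
5 steps out: the customs clearance delay.
Not reachable from it: the fleet capacity cut, the tier-1 carrier shutdown, the tier-1 fleet rerouting, the regional order backlog shortage, the inventory cost overrun, the production line cancellation.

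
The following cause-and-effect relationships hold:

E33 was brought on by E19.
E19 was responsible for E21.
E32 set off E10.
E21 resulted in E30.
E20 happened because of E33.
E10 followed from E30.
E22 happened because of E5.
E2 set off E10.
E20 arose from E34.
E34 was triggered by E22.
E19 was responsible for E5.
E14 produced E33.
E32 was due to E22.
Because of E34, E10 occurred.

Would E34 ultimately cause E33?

No

E34 leads to E20, E10; E33 is not among them.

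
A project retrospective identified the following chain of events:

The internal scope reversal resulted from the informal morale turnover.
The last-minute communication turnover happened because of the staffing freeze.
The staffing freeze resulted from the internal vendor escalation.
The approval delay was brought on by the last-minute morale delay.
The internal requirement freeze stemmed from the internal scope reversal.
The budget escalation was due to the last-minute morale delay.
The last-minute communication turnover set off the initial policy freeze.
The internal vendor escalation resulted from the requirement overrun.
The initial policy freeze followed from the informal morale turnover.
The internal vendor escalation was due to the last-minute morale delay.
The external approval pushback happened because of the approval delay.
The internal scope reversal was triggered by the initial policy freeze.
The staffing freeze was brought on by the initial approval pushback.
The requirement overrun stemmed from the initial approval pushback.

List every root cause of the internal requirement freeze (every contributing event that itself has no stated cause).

Tracing upstream from the internal requirement freeze: the internal requirement freeze ← the internal scope reversal ← the initial policy freeze ← the last-minute communication turnover ← the staffing freeze ← the initial approval pushback.
A separate upstream branch: the internal requirement freeze ← the internal scope reversal ← the initial policy freeze ← the last-minute communication turnover ← the staffing freeze ← the internal vendor escalation ← the last-minute morale delay.
A separate upstream branch: the internal requirement freeze ← the internal scope reversal ← the informal morale turnover.
Each of those chain origins has no stated cause.

the informal morale turnover, the initial approval pushback, the last-minute morale delay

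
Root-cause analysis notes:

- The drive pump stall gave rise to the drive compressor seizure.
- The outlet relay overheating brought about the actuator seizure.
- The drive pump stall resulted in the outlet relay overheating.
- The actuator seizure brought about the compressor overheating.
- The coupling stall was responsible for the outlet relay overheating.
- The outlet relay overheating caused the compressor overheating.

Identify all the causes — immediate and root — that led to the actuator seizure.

Immediate cause of the actuator seizure: the outlet relay overheating.
Further upstream: the drive pump stall, the coupling stall.

the coupling stall, the drive pump stall, the outlet relay overheating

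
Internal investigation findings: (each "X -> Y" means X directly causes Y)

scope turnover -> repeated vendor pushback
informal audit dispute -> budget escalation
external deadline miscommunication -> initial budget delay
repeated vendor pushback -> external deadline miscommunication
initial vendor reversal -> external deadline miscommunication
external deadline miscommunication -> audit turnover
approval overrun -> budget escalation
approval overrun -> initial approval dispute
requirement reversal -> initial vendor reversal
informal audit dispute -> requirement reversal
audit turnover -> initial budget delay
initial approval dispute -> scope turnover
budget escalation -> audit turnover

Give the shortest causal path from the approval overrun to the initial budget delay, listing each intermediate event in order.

the approval overrun → the budget escalation
the budget escalation → the audit turnover
the audit turnover → the initial budget delay
Length: 3 steps.

the approval overrun → the budget escalation → the audit turnover → the initial budget delay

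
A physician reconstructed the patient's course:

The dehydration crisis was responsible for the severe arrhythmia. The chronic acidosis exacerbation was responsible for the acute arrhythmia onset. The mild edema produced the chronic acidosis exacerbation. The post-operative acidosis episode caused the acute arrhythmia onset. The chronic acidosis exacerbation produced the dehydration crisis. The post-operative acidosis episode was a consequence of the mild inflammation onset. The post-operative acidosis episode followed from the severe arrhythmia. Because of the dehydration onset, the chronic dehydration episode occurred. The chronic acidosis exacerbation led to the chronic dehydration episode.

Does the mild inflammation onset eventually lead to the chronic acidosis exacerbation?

No

The mild inflammation onset leads to the post-operative acidosis episode, the acute arrhythmia onset; the chronic acidosis exacerbation is not among them.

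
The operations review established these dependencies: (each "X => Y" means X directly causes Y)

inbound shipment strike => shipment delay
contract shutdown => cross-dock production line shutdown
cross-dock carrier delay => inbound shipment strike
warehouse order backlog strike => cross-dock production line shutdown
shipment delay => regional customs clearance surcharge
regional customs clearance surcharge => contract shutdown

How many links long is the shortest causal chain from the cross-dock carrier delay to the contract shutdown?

4

Shortest chain: the cross-dock carrier delay → the inbound shipment strike → the shipment delay → the regional customs clearance surcharge → the contract shutdown.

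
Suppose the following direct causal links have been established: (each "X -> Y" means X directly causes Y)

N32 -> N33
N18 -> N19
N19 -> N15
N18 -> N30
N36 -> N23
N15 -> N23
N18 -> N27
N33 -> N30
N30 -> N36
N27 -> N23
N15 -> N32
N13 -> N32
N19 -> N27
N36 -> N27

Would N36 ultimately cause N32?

No

N36 leads to N27, N23; N32 is not among them.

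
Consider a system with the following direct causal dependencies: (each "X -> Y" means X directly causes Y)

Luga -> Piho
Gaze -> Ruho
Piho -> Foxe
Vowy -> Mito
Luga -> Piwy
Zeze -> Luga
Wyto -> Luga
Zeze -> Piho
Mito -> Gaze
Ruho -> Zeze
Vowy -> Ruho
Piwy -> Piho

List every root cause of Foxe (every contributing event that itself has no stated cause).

Tracing upstream from Foxe: Foxe ← Piho ← Luga ← Wyto.
A separate upstream branch: Foxe ← Piho ← Zeze ← Ruho ← Vowy.
Each of those chain origins has no stated cause.

Vowy, Wyto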